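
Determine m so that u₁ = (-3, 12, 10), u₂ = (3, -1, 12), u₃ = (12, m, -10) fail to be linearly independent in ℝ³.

The set is linearly dependent precisely when det[u₁; u₂; u₃] = 0.
Expanding, det = 66*m + 2178.
Solving 66*m + 2178 = 0 yields m = -33.

m = -33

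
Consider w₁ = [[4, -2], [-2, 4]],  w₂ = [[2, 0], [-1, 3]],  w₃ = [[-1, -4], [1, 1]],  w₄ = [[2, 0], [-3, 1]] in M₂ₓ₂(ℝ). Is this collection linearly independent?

linearly independent

Write each element as a coordinate vector in ℝ⁴ using {E₁₁, E₁₂, E₂₁, E₂₂}.
The matrix [w₁|w₂|w₃|w₄] has determinant 48.
A nonzero determinant means the columns are linearly independent.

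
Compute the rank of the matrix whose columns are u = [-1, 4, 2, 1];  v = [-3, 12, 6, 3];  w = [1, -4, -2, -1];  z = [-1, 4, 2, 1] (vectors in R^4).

rank 1

Row-reduce the 4×4 matrix with these as rows.
The echelon form has 1 nonzero row, so the rank is 1.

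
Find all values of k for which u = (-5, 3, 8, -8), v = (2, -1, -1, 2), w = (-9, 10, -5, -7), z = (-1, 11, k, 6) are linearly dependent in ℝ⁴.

Place the vectors as rows of a 4×4 matrix; dependence ⇔ determinant zero.
The determinant works out to 35*k + 840.
This vanishes exactly when k = -24.

k = -24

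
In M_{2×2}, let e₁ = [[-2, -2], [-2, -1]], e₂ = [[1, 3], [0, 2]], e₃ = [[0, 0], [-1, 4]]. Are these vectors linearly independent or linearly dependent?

Take coordinates with respect to the standard basis {E₁₁, E₁₂, E₂₁, E₂₂}.
Row-reduce the matrix whose columns are e₁, e₂, e₃.
The reduction yields 3 nonzero rows, so the rank is 3.
Since rank = 3 (the number of vectors), the set is linearly independent.

linearly independent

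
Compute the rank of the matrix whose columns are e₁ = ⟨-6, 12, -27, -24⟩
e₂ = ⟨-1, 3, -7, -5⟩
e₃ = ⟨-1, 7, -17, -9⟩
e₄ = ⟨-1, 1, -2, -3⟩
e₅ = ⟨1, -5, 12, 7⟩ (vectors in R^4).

2

Form the matrix with e₁, e₂, e₃, e₄, e₅ as columns and reduce.
The echelon form has 2 nonzero rows, so the rank is 2.
(With 5 elements in a 4-dimensional space the rank is at most 4.)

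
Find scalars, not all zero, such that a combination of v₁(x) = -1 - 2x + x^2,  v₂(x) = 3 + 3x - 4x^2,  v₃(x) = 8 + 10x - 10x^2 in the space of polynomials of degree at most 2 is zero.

2v₁ - 2v₂ + v₃ = 0

Pass to coordinate vectors relative to the basis {1, x, x^2}.
Write the vectors as columns of a matrix and find a nonzero vector in its null space.
A generator of the null space is (2, -2, 1).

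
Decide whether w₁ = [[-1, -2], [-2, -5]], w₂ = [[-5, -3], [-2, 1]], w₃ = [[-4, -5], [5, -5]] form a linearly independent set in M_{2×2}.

Take coordinates with respect to the standard basis {E₁₁, E₁₂, E₂₁, E₂₂}.
Place the vectors as rows of a 3×4 matrix and reduce to echelon form.
The reduction yields 3 nonzero rows, so the rank is 3.
Since rank = 3 (the number of vectors), the set is linearly independent.

linearly independent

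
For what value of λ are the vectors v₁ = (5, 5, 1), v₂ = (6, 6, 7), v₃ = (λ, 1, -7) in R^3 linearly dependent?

The vectors are dependent exactly when the determinant of the matrix with rows v₁, v₂, v₃ vanishes.
Expanding, det = 29*λ - 29.
Setting this to zero gives λ = 1.

λ = 1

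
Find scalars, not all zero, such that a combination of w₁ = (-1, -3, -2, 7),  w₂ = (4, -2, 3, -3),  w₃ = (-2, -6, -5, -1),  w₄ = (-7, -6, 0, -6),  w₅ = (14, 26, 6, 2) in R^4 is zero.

Set up α₁w₁ + … + α₅w₅ = 0 and solve the homogeneous system.
One solution (up to scaling) is (2, 1, 1, 2, 1).

2w₁ + w₂ + w₃ + 2w₄ + w₅ = 0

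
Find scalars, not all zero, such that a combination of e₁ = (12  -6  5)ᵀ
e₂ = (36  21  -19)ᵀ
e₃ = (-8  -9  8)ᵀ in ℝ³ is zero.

e₁ - e₂ - 3e₃ = 0

Row-reduce the matrix with e₁, e₂, e₃ as columns; the null space gives the coefficients.
A generator of the null space is (1, -1, -3).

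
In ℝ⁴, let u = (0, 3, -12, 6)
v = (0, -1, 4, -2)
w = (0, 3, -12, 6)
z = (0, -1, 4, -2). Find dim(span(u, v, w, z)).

1

Row-reduce the 4×4 matrix with these as rows.
There is 1 pivot column, so rank = 1.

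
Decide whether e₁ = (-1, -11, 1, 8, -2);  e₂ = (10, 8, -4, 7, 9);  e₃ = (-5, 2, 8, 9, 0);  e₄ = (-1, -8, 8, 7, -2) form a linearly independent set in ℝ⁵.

linearly independent

Place the vectors as rows of a 4×5 matrix and reduce to echelon form.
The reduction yields 4 nonzero rows, so the rank is 4.
Since rank = 4 (the number of vectors), the set is linearly independent.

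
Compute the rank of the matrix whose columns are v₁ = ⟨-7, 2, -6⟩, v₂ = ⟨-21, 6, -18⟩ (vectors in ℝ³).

Apply Gaussian elimination to the matrix whose rows are v₁, v₂.
The echelon form has 1 nonzero row, so the rank is 1.

1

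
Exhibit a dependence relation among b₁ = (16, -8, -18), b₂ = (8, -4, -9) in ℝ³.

Row-reduce the matrix with b₁, b₂ as columns; the null space gives the coefficients.
A generator of the null space is (1, -2).

b₁ - 2b₂ = 0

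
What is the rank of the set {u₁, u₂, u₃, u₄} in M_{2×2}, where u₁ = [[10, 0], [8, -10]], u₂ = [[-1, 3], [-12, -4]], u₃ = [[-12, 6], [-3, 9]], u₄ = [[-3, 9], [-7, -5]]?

3

Represent each element by its coordinate vector in ℝ⁴.
Row-reduce the 4×4 matrix with these as rows.
The echelon form has 3 nonzero rows, so the rank is 3.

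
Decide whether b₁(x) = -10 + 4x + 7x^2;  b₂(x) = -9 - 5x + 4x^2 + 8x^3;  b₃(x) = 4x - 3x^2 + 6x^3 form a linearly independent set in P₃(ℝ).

linearly independent

Write each element as a coordinate vector in ℝ⁴ using {1, x, …, x^3}.
Place the vectors as rows of a 3×4 matrix and reduce to echelon form.
The reduction yields 3 nonzero rows, so the rank is 3.
Since rank = 3 (the number of vectors), the set is linearly independent.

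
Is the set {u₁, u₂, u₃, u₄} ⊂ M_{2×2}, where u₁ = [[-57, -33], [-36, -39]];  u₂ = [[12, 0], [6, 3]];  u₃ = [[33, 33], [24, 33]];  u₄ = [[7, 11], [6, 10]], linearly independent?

Write each element as a coordinate vector in ℝ⁴ using {E₁₁, E₁₂, E₂₁, E₂₂}.
Form the 4×4 matrix with these as columns; its determinant is 0.
A zero determinant means the columns are linearly dependent.
Indeed u₁ + 2u₂ + u₃ = 0.

linearly dependent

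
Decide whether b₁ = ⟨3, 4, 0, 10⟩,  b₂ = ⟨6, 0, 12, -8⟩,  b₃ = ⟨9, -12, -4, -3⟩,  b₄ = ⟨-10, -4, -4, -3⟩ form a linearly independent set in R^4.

linearly independent

Place the vectors as rows of a 4×4 matrix and reduce to echelon form.
The reduction yields 4 nonzero rows, so the rank is 4.
Since rank = 4 (the number of vectors), the set is linearly independent.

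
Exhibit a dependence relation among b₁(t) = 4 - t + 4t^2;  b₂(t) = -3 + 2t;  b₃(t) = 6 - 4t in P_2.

2b₂ + b₃ = 0

Take coordinates with respect to {1, t, t^2}.
Solve the homogeneous system with b₁, b₂, b₃ as columns by row-reducing the coefficient matrix.
The free variable yields coefficients (0, 2, 1) (any nonzero multiple also works).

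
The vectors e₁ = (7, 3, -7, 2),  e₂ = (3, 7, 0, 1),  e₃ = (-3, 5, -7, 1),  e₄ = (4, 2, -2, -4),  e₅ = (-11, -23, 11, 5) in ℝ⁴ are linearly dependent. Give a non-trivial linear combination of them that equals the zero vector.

Row-reduce the matrix with e₁, e₂, e₃, e₄, e₅ as columns; the null space gives the coefficients.
The free variable yields coefficients (0, 2, 1, 2, 1) (any nonzero multiple also works).

2e₂ + e₃ + 2e₄ + e₅ = 0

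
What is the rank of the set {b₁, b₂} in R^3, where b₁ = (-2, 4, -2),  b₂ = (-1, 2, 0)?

Form the matrix with b₁, b₂ as columns and reduce.
Exactly 2 pivots survive; hence the rank is 2.

rank 2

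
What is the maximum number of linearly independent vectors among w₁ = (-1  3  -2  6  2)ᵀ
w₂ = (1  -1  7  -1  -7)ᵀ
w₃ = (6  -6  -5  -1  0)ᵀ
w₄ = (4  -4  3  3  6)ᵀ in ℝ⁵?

Apply Gaussian elimination to the matrix whose rows are w₁, w₂, w₃, w₄.
The echelon form has 4 nonzero rows, so the rank is 4.

4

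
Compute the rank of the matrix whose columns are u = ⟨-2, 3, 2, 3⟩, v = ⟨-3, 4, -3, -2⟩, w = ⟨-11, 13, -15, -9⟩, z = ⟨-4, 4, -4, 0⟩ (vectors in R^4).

3

Apply Gaussian elimination to the matrix whose rows are u, v, w, z.
Reduction leaves 3 leading entries, giving rank 3.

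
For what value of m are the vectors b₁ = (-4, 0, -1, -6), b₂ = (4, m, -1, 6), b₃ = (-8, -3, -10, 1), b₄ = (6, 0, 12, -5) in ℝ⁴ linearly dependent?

m = 24/7

Place the vectors as rows of a 4×4 matrix; dependence ⇔ determinant zero.
The determinant works out to 98*m - 336.
Solving 98*m - 336 = 0 yields m = 24/7.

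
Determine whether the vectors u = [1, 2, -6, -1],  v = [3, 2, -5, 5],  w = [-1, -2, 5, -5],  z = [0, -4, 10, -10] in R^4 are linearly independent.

The matrix [u|v|w|z] has determinant 0.
A zero determinant means the columns are linearly dependent.

linearly dependent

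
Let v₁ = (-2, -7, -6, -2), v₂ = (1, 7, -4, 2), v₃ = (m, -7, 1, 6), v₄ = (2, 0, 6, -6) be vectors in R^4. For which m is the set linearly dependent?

The vectors are dependent exactly when the determinant of the matrix with rows v₁, v₂, v₃, v₄ vanishes.
Cofactor expansion gives det = -420*m - 1330.
This vanishes exactly when m = -19/6.

m = -19/6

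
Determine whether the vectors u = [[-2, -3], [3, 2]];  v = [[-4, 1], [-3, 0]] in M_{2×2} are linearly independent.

linearly independent

Write each element as a coordinate vector in ℝ⁴ using {E₁₁, E₁₂, E₂₁, E₂₂}.
Place the vectors as rows of a 2×4 matrix and reduce to echelon form.
The reduction yields 2 nonzero rows, so the rank is 2.
Since rank = 2 (the number of vectors), the set is linearly independent.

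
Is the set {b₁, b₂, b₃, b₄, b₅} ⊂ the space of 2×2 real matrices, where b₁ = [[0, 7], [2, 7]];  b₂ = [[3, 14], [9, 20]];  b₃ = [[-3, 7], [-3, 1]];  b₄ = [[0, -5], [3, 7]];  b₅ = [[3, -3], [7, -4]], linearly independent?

Take coordinates with respect to the standard basis {E₁₁, E₁₂, E₂₁, E₂₂}.
There are 5 vectors in a 4-dimensional space, so they cannot be linearly independent.

linearly dependent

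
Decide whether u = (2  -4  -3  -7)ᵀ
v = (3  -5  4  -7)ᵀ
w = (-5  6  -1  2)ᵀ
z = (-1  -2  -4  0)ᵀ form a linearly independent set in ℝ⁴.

linearly independent

Row-reduce the matrix whose columns are u, v, w, z.
The reduction yields 4 nonzero rows, so the rank is 4.
Since rank = 4 (the number of vectors), the set is linearly independent.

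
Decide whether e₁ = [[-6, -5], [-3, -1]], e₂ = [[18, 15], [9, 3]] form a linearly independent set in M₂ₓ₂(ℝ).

linearly dependent

Take coordinates with respect to the standard basis {E₁₁, E₁₂, E₂₁, E₂₂}.
Place the vectors as rows of a 2×4 matrix and reduce to echelon form.
The reduction yields 1 nonzero row, so the rank is 1.
Since rank 1 < 2, the set is linearly dependent.
Indeed 3e₁ + e₂ = 0.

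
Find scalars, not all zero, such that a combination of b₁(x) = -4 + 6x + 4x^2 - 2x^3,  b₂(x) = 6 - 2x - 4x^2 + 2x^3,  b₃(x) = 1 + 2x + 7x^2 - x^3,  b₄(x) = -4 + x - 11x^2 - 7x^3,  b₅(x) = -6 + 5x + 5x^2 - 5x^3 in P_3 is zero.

b₁ - 2b₂ + 2b₃ + b₄ - 3b₅ = 0

Write each element as a vector in ℝ⁴ using {1, x, …, x^3}.
Solve the homogeneous system with b₁, b₂, b₃, b₄, b₅ as columns by row-reducing the coefficient matrix.
A generator of the null space is (1, -2, 2, 1, -3).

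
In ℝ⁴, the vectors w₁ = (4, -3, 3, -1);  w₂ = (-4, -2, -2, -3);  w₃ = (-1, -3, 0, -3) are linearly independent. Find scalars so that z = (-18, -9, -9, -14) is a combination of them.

Since w₁, w₂, w₃ are independent, the coefficients expressing z are uniquely determined by a linear system.
Back-substitution yields (a₁, a₂, a₃) = (-1, 3, 2).

z = -w₁ + 3w₂ + 2w₃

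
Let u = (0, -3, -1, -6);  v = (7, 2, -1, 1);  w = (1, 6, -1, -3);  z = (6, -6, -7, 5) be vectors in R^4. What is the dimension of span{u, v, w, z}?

Row-reduce the 4×4 matrix with these as rows.
The echelon form has 4 nonzero rows, so the rank is 4.

dim = 4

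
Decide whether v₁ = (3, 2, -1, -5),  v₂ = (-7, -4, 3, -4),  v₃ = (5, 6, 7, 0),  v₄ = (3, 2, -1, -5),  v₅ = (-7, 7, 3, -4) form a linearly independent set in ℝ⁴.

linearly dependent

There are 5 vectors in a 4-dimensional space, so they cannot be linearly independent.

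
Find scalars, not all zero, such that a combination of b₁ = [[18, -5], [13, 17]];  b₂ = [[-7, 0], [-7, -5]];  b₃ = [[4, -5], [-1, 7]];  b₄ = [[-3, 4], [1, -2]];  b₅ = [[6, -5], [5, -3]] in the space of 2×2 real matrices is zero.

Write each element as a vector in ℝ⁴ using {E₁₁, E₁₂, E₂₁, E₂₂}.
Solve the homogeneous system with b₁, b₂, b₃, b₄, b₅ as columns by row-reducing the coefficient matrix.
The free variable yields coefficients (1, 2, -1, 0, 0) (any nonzero multiple also works).

b₁ + 2b₂ - b₃ = 0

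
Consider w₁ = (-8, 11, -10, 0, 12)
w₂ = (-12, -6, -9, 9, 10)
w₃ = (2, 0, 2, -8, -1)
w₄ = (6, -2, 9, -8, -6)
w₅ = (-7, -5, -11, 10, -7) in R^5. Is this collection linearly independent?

linearly independent

The matrix [w₁|w₂|w₃|w₄|w₅] has determinant -43535.
A nonzero determinant means the columns are linearly independent.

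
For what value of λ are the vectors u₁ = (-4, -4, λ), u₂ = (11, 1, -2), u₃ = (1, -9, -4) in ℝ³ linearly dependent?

λ = -4/5

Place the vectors as rows of a 3×3 matrix; dependence ⇔ determinant zero.
The determinant works out to -100*λ - 80.
Solving -100*λ - 80 = 0 yields λ = -4/5.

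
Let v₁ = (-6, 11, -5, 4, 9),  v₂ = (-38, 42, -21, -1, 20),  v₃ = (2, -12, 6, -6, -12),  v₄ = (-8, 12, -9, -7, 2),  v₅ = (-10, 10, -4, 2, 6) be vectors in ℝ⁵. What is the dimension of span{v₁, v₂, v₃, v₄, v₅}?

dim = 3

Put the 5×5 matrix [v₁|v₂|v₃|v₄|v₅] into echelon form.
Exactly 3 pivots survive; hence the rank is 3.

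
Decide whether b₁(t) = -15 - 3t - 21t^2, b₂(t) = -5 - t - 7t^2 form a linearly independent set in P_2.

linearly dependent

Take coordinates with respect to the standard basis {1, t, t^2}.
One vector is a scalar multiple of another, so the set is dependent.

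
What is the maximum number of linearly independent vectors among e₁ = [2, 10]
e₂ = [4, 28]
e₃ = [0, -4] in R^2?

2

Row-reduce the 3×2 matrix with these as rows.
Reduction leaves 2 leading entries, giving rank 2.
(With 3 elements in a 2-dimensional space the rank is at most 2.)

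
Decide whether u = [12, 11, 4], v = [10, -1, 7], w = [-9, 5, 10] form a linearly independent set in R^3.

linearly independent

Place the vectors as rows of a 3×3 matrix and reduce to echelon form.
The reduction yields 3 nonzero rows, so the rank is 3.
Since rank = 3 (the number of vectors), the set is linearly independent.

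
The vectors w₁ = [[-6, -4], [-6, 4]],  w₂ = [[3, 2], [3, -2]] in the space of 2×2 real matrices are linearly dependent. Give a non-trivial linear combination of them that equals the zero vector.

Write each element as a vector in ℝ⁴ using {E₁₁, E₁₂, E₂₁, E₂₂}.
Row-reduce the matrix with w₁, w₂ as columns; the null space gives the coefficients.
A generator of the null space is (1, 2).

w₁ + 2w₂ = 0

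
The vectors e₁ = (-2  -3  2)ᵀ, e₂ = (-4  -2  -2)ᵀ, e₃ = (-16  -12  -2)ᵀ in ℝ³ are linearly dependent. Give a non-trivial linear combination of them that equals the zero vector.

Row-reduce the matrix with e₁, e₂, e₃ as columns; the null space gives the coefficients.
One solution (up to scaling) is (2, 3, -1).

2e₁ + 3e₂ - e₃ = 0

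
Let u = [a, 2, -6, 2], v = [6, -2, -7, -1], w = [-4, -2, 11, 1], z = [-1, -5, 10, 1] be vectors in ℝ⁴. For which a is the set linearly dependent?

The set is linearly dependent precisely when det[u; v; w; z] = 0.
Expanding, det = -16*a - 44.
This vanishes exactly when a = -11/4.

a = -11/4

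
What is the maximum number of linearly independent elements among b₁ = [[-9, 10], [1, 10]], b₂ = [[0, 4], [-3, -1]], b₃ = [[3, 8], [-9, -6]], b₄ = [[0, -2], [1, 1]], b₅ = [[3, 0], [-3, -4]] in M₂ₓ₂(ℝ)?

3

Use coordinates relative to {E₁₁, E₁₂, E₂₁, E₂₂}.
Form the matrix with b₁, b₂, b₃, b₄, b₅ as columns and reduce.
Reduction leaves 3 leading entries, giving rank 3.
(With 5 elements in a 4-dimensional space the rank is at most 4.)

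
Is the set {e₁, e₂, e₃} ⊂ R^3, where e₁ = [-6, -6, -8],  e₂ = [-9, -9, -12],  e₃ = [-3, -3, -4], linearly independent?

linearly dependent

Row-reduce the matrix whose columns are e₁, e₂, e₃.
The reduction yields 1 nonzero row, so the rank is 1.
Since rank 1 < 3, the set is linearly dependent.
Indeed 3e₁ - 2e₂ = 0.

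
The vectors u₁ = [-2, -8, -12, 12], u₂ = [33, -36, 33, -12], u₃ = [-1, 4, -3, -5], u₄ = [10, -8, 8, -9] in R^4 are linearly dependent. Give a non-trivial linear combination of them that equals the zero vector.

u₂ + 3u₃ - 3u₄ = 0

Solve the homogeneous system with u₁, u₂, u₃, u₄ as columns by row-reducing the coefficient matrix.
One solution (up to scaling) is (0, 1, 3, -3).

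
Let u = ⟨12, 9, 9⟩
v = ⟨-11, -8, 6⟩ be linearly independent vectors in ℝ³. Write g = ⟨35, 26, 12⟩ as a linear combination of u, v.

Since u, v are independent, the coefficients expressing g are uniquely determined by a linear system.
Row-reducing the augmented matrix gives the unique coefficients (a₁, a₂) = (2, -1).

g = 2u - v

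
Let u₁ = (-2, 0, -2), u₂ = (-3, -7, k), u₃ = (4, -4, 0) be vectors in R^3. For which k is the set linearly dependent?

Dependence holds iff the 3×3 matrix [u₁ u₂ u₃] is singular.
Expanding, det = -8*k - 80.
This vanishes exactly when k = -10.

k = -10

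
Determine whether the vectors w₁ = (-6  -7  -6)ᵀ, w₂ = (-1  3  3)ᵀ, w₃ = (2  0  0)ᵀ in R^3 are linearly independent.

linearly independent

The matrix [w₁|w₂|w₃] has determinant -6.
A nonzero determinant means the columns are linearly independent.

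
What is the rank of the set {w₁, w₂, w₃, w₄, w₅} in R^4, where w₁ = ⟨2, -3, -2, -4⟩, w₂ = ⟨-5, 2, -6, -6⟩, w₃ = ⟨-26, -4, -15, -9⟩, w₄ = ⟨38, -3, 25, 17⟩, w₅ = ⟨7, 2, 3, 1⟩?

rank 3

Apply Gaussian elimination to the matrix whose rows are w₁, w₂, w₃, w₄, w₅.
Reduction leaves 3 leading entries, giving rank 3.
(With 5 elements in a 4-dimensional space the rank is at most 4.)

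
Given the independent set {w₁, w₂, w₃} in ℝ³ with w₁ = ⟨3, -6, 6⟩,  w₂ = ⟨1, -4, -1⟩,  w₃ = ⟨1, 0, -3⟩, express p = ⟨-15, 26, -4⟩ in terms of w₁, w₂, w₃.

p = -3w₁ - 2w₂ - 4w₃

Since w₁, w₂, w₃ are independent, the coefficients expressing p are uniquely determined by a linear system.
Row-reducing the augmented matrix gives the unique coefficients (α₁, α₂, α₃) = (-3, -2, -4).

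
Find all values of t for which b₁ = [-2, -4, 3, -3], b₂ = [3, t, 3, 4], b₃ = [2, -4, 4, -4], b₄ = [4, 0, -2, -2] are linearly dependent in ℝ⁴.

t = 24/7

The vectors are dependent exactly when the determinant of the matrix with rows b₁, b₂, b₃, b₄ vanishes.
The determinant works out to 56*t - 192.
This vanishes exactly when t = 24/7.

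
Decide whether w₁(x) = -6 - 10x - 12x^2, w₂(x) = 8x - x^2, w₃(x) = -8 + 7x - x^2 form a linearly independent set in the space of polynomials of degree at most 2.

linearly independent

Write each element as a coordinate vector in ℝ³ using {1, x, x^2}.
Place the vectors as rows of a 3×3 matrix and reduce to echelon form.
The reduction yields 3 nonzero rows, so the rank is 3.
Since rank = 3 (the number of vectors), the set is linearly independent.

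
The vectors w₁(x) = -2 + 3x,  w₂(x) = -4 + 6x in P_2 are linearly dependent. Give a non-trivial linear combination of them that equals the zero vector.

2w₁ - w₂ = 0

Pass to coordinate vectors relative to the basis {1, x, x^2}.
Set up α₁w₁ + α₂w₂ = 0 and solve the homogeneous system.
One solution (up to scaling) is (2, -1).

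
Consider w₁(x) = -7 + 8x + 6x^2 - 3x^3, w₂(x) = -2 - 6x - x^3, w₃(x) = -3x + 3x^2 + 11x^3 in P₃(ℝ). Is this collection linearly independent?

Take coordinates with respect to the standard basis {1, x, …, x^3}.
Place the vectors as rows of a 3×4 matrix and reduce to echelon form.
The reduction yields 3 nonzero rows, so the rank is 3.
Since rank = 3 (the number of vectors), the set is linearly independent.

linearly independent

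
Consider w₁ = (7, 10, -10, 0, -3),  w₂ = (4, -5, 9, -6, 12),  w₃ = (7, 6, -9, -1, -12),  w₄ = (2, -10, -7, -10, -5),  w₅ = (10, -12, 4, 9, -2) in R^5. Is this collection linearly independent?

linearly independent

Form the 5×5 matrix with these as columns; its determinant is -376712.
A nonzero determinant means the columns are linearly independent.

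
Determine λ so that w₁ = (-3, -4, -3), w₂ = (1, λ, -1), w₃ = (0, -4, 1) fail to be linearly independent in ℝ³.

Place the vectors as rows of a 3×3 matrix; dependence ⇔ determinant zero.
Cofactor expansion gives det = 28 - 3*λ.
This vanishes exactly when λ = 28/3.

λ = 28/3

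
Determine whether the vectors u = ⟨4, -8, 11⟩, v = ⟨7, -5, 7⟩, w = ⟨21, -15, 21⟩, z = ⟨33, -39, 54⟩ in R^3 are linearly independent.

There are 4 vectors in a 3-dimensional space, so they cannot be linearly independent.

linearly dependent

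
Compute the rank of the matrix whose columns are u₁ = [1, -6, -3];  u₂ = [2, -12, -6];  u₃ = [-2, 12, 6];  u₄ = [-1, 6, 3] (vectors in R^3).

Put the 3×4 matrix [u₁|u₂|u₃|u₄] into echelon form.
The echelon form has 1 nonzero row, so the rank is 1.
(With 4 elements in a 3-dimensional space the rank is at most 3.)

rank 1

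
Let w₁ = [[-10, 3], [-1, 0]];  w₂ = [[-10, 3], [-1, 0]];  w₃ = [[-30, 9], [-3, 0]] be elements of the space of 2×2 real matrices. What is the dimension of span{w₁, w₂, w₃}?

1

Use coordinates relative to {E₁₁, E₁₂, E₂₁, E₂₂}.
Apply Gaussian elimination to the matrix whose rows are w₁, w₂, w₃.
Reduction leaves 1 leading entry, giving rank 1.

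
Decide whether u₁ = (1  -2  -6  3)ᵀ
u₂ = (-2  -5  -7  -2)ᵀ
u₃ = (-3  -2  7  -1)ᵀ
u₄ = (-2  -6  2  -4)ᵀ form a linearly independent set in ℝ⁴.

linearly independent

The matrix [u₁|u₂|u₃|u₄] has determinant 574.
A nonzero determinant means the columns are linearly independent.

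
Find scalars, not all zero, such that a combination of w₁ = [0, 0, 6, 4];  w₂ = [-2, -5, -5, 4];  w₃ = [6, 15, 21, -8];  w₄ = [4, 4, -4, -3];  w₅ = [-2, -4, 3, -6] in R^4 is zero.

w₁ - 3w₂ - w₃ = 0

Write the vectors as columns of a matrix and find a nonzero vector in its null space.
The free variable yields coefficients (1, -3, -1, 0, 0) (any nonzero multiple also works).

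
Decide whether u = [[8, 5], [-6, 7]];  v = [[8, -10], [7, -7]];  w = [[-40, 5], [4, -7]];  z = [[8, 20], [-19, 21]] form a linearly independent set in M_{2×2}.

Write each element as a coordinate vector in ℝ⁴ using {E₁₁, E₁₂, E₂₁, E₂₂}.
Form the 4×4 matrix with these as columns; its determinant is 0.
A zero determinant means the columns are linearly dependent.

linearly dependent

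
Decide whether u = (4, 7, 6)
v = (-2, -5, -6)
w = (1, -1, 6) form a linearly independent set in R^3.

Row-reduce the matrix whose columns are u, v, w.
The reduction yields 3 nonzero rows, so the rank is 3.
Since rank = 3 (the number of vectors), the set is linearly independent.

linearly independent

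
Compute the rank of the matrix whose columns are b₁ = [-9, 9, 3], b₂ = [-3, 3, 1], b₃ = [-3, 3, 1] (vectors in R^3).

Row-reduce the 3×3 matrix with these as rows.
The echelon form has 1 nonzero row, so the rank is 1.

1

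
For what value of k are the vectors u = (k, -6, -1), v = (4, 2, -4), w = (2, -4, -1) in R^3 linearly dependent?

Place the vectors as rows of a 3×3 matrix; dependence ⇔ determinant zero.
Cofactor expansion gives det = 44 - 18*k.
Solving 44 - 18*k = 0 yields k = 22/9.

k = 22/9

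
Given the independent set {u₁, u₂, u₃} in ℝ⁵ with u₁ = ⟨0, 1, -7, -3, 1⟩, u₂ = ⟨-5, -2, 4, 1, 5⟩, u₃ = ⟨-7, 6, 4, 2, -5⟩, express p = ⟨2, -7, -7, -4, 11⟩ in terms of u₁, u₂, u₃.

Set up the augmented matrix [u₁ | u₂ | u₃ | p] and row-reduce.
The system has the unique solution (a₁, a₂, a₃) = (1, 1, -1).

p = u₁ + u₂ - u₃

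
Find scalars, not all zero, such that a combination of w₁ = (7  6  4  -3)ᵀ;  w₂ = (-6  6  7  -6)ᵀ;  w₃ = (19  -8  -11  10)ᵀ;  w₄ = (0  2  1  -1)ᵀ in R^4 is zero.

Solve the homogeneous system with w₁, w₂, w₃, w₄ as columns by row-reducing the coefficient matrix.
A generator of the null space is (1, -2, -1, -1).

w₁ - 2w₂ - w₃ - w₄ = 0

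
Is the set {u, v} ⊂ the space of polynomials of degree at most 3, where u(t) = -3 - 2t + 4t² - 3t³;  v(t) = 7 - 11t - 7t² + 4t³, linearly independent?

Take coordinates with respect to the standard basis {1, t, …, t³}.
Row-reduce the matrix whose columns are u, v.
The reduction yields 2 nonzero rows, so the rank is 2.
Since rank = 2 (the number of vectors), the set is linearly independent.

linearly independent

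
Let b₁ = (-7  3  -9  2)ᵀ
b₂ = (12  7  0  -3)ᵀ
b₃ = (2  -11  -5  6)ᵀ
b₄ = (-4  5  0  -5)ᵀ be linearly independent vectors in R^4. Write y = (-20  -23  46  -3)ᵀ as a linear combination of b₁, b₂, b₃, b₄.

Write y = c₁b₁ + … + c₄b₄ and equate components.
The system has the unique solution (c₁, …, c₄) = (-4, -4, -2, -1).

y = -4b₁ - 4b₂ - 2b₃ - b₄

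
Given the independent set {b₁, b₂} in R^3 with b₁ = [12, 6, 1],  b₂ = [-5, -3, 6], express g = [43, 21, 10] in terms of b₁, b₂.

g = 4b₁ + b₂

Write g = c₁b₁ + c₂b₂ and equate components.
Row-reducing the augmented matrix gives the unique coefficients (c₁, c₂) = (4, 1).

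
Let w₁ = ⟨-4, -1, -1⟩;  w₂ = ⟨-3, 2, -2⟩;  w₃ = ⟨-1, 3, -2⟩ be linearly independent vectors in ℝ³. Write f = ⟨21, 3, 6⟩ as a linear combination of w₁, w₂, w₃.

Solve the system with w₁, w₂, w₃ as columns and f as the right-hand side.
Row-reducing the augmented matrix gives the unique coefficients (c₁, c₂, c₃) = (-4, -2, 1).

f = -4w₁ - 2w₂ + w₃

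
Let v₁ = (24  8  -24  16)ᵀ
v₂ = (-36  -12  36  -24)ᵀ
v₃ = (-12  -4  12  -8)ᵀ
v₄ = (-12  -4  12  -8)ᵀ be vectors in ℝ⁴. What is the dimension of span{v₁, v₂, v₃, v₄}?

Put the 4×4 matrix [v₁|v₂|v₃|v₄] into echelon form.
Reduction leaves 1 leading entry, giving rank 1.

dim = 1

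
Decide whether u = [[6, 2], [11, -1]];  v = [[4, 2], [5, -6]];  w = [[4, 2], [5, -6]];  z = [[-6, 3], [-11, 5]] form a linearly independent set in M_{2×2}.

Take coordinates with respect to the standard basis {E₁₁, E₁₂, E₂₁, E₂₂}.
Two of the vectors are equal, giving an immediate dependence.

linearly dependent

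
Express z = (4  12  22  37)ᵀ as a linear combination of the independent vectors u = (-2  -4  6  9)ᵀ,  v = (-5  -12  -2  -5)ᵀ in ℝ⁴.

z = 3u - 2v

Since u, v are independent, the coefficients expressing z are uniquely determined by a linear system.
Row-reducing the augmented matrix gives the unique coefficients (α₁, α₂) = (3, -2).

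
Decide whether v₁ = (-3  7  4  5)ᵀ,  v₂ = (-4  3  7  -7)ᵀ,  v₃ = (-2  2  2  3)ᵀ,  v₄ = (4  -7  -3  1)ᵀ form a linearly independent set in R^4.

linearly independent

The matrix [v₁|v₂|v₃|v₄] has determinant -372.
A nonzero determinant means the columns are linearly independent.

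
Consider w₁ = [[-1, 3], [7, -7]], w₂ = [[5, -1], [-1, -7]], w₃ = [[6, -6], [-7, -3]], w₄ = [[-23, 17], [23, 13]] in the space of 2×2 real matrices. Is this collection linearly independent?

linearly dependent

Write each element as a coordinate vector in ℝ⁴ using {E₁₁, E₁₂, E₂₁, E₂₂}.
The matrix [w₁|w₂|w₃|w₄] has determinant 0.
A zero determinant means the columns are linearly dependent.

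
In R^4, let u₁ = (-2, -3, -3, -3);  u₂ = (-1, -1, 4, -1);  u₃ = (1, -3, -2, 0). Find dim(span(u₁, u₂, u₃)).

dim = 3

Row-reduce the 3×4 matrix with these as rows.
Reduction leaves 3 leading entries, giving rank 3.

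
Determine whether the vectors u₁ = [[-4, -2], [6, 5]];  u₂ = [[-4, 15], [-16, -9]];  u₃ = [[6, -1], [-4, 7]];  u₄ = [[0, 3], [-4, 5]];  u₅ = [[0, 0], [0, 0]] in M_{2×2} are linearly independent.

linearly dependent

Write each element as a coordinate vector in ℝ⁴ using {E₁₁, E₁₂, E₂₁, E₂₂}.
There are 5 vectors in a 4-dimensional space, so they cannot be linearly independent.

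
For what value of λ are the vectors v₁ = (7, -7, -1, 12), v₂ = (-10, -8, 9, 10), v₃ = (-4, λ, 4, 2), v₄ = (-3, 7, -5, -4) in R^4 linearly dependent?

Dependence holds iff the 4×4 matrix [v₁ v₂ v₃ v₄] is singular.
The determinant works out to -1092*λ - 2912.
Solving -1092*λ - 2912 = 0 yields λ = -8/3.

λ = -8/3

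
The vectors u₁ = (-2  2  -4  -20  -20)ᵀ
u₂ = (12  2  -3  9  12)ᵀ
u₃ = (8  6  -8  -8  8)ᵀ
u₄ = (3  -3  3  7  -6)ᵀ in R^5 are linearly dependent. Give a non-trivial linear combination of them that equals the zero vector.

u₁ + 2u₂ - 2u₃ - 2u₄ = 0

Set up α₁u₁ + … + α₄u₄ = 0 and solve the homogeneous system.
One solution (up to scaling) is (1, 2, -2, -2).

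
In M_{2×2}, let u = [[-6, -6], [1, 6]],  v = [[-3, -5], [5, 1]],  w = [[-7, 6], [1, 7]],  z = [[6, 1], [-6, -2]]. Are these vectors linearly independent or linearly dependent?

linearly independent

Write each element as a coordinate vector in ℝ⁴ using {E₁₁, E₁₂, E₂₁, E₂₂}.
The matrix [u|v|w|z] has determinant 606.
A nonzero determinant means the columns are linearly independent.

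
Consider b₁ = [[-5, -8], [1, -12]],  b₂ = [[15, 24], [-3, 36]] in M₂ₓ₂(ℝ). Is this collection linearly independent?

linearly dependent

Take coordinates with respect to the standard basis {E₁₁, E₁₂, E₂₁, E₂₂}.
Row-reduce the matrix whose columns are b₁, b₂.
The reduction yields 1 nonzero row, so the rank is 1.
Since rank 1 < 2, the set is linearly dependent.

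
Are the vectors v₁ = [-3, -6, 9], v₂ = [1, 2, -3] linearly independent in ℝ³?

One vector is a scalar multiple of another, so the set is dependent.

linearly dependent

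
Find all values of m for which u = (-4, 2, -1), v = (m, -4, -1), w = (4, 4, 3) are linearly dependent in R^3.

The vectors are dependent exactly when the determinant of the matrix with rows u, v, w vanishes.
Expanding, det = 8 - 10*m.
Solving 8 - 10*m = 0 yields m = 4/5.

m = 4/5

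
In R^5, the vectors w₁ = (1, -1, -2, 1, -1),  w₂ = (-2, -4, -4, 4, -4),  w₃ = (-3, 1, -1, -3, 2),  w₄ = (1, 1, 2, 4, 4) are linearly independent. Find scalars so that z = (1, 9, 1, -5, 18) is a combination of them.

z = 4w₁ - 2w₂ + 3w₃ + 2w₄

Write z = α₁w₁ + … + α₄w₄ and equate components.
The system has the unique solution (α₁, …, α₄) = (4, -2, 3, 2).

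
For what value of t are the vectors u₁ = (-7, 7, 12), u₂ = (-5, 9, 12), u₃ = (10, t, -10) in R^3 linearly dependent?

The set is linearly dependent precisely when det[u₁; u₂; u₃] = 0.
Expanding, det = 24*t + 40.
This vanishes exactly when t = -5/3.

t = -5/3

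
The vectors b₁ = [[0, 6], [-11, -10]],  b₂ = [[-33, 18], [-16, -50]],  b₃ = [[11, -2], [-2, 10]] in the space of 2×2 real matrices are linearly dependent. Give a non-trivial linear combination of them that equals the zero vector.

2b₁ - b₂ - 3b₃ = 0

Write each element as a vector in ℝ⁴ using {E₁₁, E₁₂, E₂₁, E₂₂}.
Solve the homogeneous system with b₁, b₂, b₃ as columns by row-reducing the coefficient matrix.
A generator of the null space is (2, -1, -3).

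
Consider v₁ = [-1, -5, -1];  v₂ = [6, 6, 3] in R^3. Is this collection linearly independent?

linearly independent

Place the vectors as rows of a 2×3 matrix and reduce to echelon form.
The reduction yields 2 nonzero rows, so the rank is 2.
Since rank = 2 (the number of vectors), the set is linearly independent.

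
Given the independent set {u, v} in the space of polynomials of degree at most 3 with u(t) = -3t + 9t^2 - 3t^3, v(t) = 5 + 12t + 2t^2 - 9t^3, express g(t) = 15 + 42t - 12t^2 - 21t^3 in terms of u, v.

g = -2u + 3v

Work in coordinates with respect to the standard basis {1, t, …, t^3}.
Solve the system with u, v as columns and g as the right-hand side.
The system has the unique solution (α₁, α₂) = (-2, 3).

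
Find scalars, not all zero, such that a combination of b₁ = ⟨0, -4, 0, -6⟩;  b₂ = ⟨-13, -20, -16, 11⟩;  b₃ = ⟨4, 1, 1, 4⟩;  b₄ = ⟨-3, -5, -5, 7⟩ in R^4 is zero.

Write the vectors as columns of a matrix and find a nonzero vector in its null space.
One solution (up to scaling) is (1, -1, -1, 3).

b₁ - b₂ - b₃ + 3b₄ = 0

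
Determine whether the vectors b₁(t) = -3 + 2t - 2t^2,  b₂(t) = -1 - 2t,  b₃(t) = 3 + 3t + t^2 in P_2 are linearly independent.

linearly independent

Take coordinates with respect to the standard basis {1, t, t^2}.
Form the 3×3 matrix with these as columns; its determinant is 2.
A nonzero determinant means the columns are linearly independent.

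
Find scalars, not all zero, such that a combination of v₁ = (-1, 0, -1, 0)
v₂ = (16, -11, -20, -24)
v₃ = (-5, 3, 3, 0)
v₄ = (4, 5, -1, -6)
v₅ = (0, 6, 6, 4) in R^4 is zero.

3v₁ + v₂ + v₃ - 2v₄ + 3v₅ = 0

Set up α₁v₁ + … + α₅v₅ = 0 and solve the homogeneous system.
One solution (up to scaling) is (3, 1, 1, -2, 3).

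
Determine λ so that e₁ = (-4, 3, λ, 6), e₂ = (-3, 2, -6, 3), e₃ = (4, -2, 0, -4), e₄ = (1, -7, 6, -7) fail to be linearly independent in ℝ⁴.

The set is linearly dependent precisely when det[e₁; e₂; e₃; e₄] = 0.
Cofactor expansion gives det = 12*λ - 144.
Setting this to zero gives λ = 12.

λ = 12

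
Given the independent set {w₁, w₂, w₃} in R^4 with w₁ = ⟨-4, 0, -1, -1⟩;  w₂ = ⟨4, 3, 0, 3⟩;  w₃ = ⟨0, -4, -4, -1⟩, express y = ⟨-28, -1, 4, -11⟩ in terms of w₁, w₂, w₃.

y = 4w₁ - 3w₂ - 2w₃

Write y = c₁w₁ + … + c₃w₃ and equate components.
The system has the unique solution (c₁, c₂, c₃) = (4, -3, -2).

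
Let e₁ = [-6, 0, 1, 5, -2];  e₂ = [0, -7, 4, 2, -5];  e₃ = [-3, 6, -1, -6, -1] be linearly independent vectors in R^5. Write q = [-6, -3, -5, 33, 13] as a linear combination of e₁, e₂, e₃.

q = 3e₁ - 3e₂ - 4e₃

Set up the augmented matrix [e₁ | e₂ | e₃ | q] and row-reduce.
Row-reducing the augmented matrix gives the unique coefficients (c₁, c₂, c₃) = (3, -3, -4).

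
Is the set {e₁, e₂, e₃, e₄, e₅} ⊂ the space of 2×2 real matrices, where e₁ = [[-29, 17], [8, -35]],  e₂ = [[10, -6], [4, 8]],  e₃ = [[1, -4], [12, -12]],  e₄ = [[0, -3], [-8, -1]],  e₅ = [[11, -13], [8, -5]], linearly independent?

Take coordinates with respect to the standard basis {E₁₁, E₁₂, E₂₁, E₂₂}.
There are 5 vectors in a 4-dimensional space, so they cannot be linearly independent.

linearly dependent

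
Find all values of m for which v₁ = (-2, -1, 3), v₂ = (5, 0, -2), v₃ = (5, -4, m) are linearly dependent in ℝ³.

Dependence holds iff the 3×3 matrix [v₁ v₂ v₃] is singular.
The determinant works out to 5*m - 34.
Setting this to zero gives m = 34/5.

m = 34/5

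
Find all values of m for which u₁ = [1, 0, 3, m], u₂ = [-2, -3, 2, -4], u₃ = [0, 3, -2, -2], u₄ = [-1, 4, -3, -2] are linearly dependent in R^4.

m = -30

The vectors are dependent exactly when the determinant of the matrix with rows u₁, u₂, u₃, u₄ vanishes.
The determinant works out to -2*m - 60.
Solving -2*m - 60 = 0 yields m = -30.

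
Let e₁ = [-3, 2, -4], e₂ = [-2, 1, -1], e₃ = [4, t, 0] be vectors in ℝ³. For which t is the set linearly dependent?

t = -8/5

The set is linearly dependent precisely when det[e₁; e₂; e₃] = 0.
Expanding, det = 5*t + 8.
Setting this to zero gives t = -8/5.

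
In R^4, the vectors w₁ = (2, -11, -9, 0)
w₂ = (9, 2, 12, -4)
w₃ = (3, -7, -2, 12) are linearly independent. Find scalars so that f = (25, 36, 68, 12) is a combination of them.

f = -4w₁ + 3w₂ + 2w₃

Solve the system with w₁, w₂, w₃ as columns and f as the right-hand side.
Back-substitution yields (c₁, c₂, c₃) = (-4, 3, 2).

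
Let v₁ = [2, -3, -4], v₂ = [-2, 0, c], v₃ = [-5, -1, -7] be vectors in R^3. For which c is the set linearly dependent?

Dependence holds iff the 3×3 matrix [v₁ v₂ v₃] is singular.
The determinant works out to 17*c + 34.
This vanishes exactly when c = -2.

c = -2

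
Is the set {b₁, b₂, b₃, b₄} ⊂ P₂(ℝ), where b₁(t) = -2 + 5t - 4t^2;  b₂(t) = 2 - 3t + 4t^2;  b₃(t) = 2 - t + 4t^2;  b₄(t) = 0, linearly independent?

linearly dependent

Write each element as a coordinate vector in ℝ³ using {1, t, t^2}.
There are 4 vectors in a 3-dimensional space, so they cannot be linearly independent.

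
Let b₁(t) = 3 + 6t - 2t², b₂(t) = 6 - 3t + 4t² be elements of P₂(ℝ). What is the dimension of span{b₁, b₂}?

2

Represent each element by its coordinate vector in ℝ³.
Put the 3×2 matrix [b₁|b₂] into echelon form.
The echelon form has 2 nonzero rows, so the rank is 2.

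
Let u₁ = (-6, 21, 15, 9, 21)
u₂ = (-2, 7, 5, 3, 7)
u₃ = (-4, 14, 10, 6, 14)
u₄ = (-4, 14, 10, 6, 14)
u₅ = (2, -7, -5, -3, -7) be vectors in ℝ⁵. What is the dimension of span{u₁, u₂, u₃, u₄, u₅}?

Put the 5×5 matrix [u₁|u₂|u₃|u₄|u₅] into echelon form.
There is 1 pivot column, so rank = 1.

dim = 1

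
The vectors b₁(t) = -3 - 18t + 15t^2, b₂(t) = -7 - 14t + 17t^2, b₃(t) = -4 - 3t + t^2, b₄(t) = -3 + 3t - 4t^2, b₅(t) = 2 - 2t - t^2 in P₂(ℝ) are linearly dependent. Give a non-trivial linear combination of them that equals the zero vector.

Write each element as a vector in ℝ³ using {1, t, t^2}.
Row-reduce the matrix with b₁, b₂, b₃, b₄, b₅ as columns; the null space gives the coefficients.
One solution (up to scaling) is (1, 0, -3, 3, 0).

b₁ - 3b₃ + 3b₄ = 0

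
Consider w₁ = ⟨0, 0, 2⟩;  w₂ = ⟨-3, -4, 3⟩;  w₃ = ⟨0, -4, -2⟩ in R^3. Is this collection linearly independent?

linearly independent

Place the vectors as rows of a 3×3 matrix and reduce to echelon form.
The reduction yields 3 nonzero rows, so the rank is 3.
Since rank = 3 (the number of vectors), the set is linearly independent.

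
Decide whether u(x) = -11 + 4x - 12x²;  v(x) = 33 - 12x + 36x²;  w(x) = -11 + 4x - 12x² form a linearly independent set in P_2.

Take coordinates with respect to the standard basis {1, x, x²}.
Form the 3×3 matrix with these as columns; its determinant is 0.
A zero determinant means the columns are linearly dependent.
Indeed 3u + v = 0.

linearly dependent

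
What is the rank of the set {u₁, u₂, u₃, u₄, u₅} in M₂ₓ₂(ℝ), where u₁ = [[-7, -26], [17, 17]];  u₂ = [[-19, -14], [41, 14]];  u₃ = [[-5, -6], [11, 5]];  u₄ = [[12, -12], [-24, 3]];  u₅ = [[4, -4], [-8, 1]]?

Pass to coordinate vectors with respect to the basis {E₁₁, E₁₂, E₂₁, E₂₂}.
Put the 4×5 matrix [u₁|u₂|u₃|u₄|u₅] into echelon form.
Reduction leaves 2 leading entries, giving rank 2.
(With 5 elements in a 4-dimensional space the rank is at most 4.)

2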